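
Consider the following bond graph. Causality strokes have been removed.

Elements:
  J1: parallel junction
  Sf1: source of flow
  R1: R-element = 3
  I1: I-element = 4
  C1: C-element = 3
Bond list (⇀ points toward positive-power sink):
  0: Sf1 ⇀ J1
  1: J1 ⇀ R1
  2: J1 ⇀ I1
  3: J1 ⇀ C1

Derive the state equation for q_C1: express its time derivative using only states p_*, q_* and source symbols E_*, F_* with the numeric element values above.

dq_C1/dt = F_Sf1 - p_I1/4 - q_C1/9

β0 →Sf1  (Sf1 (Sf) sets flow on bond)
β2 →I1  (I1 integral (f out))
β3 →J1  (C1: C, integral causality)
β1 →R1  (common-e at J1 fixed by 3)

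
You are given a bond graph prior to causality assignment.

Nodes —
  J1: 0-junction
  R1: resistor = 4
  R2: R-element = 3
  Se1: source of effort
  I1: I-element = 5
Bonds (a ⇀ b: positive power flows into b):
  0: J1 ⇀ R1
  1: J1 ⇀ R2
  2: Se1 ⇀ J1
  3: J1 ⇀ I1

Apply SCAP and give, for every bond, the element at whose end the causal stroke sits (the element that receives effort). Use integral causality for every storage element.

β2 →J1  (Se1: effort source, stroke at far end)
β0 →R1  (J1 effort already set via bond 2)
β1 →R2  (common-e at J1 fixed by 2)
β3 →I1  (0-jn J1 has e-setter on 2)

#0 |R1
#1 |R2
#2 |J1
#3 |I1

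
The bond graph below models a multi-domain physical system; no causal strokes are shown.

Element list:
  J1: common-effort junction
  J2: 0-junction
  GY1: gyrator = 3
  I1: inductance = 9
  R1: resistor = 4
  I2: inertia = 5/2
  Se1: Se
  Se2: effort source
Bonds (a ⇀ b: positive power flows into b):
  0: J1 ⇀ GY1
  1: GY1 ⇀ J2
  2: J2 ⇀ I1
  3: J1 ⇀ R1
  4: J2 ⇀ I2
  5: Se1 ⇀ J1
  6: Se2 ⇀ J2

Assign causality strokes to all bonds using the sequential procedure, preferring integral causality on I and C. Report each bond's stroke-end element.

b0 stroke at GY1
b1 stroke at GY1
b2 stroke at I1
b3 stroke at R1
b4 stroke at I2
b5 stroke at J1
b6 stroke at J2

bond 5 →J1  (Se1 (Se) sets effort on bond)
bond 6 →J2  (source Se2 imposes e)
bond 0 →GY1  (J1 effort already set via bond 5)
bond 3 →R1  (common-e at J1 fixed by 5)
bond 1 →GY1  (common-e at J2 fixed by 6)
bond 2 →I1  (0-jn J2 has e-setter on 6)
bond 4 →I2  (0-jn J2 has e-setter on 6)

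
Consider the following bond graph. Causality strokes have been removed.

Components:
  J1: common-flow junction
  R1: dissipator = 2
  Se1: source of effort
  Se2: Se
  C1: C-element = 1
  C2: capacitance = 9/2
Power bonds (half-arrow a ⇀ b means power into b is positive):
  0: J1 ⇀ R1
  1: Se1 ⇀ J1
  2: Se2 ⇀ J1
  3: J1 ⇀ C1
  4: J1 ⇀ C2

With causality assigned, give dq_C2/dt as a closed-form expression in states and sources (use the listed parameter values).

dq_C2/dt = E_Se1/2 + E_Se2/2 - q_C1/2 - q_C2/9

bond 1 →J1  (Se1 fixes effort; stroke away)
bond 2 →J1  (Se2: effort source, stroke at far end)
bond 3 →J1  (C1: C, integral causality)
bond 4 →J1  (prefer integral on C2)
bond 0 →R1  (J1: last free bond brings flow in)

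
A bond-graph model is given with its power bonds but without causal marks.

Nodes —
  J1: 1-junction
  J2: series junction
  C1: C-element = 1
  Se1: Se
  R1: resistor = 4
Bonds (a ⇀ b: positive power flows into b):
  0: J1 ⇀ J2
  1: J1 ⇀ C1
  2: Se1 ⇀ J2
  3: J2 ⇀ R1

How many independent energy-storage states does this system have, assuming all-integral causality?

1  (C1 all integral)

β2 →J2  (Se1 (Se) sets effort on bond)
β1 →J1  (C1 integral (e out))
β0 →J2  (only one flow-in slot at J1)
β3 →R1  (J2: last free bond brings flow in)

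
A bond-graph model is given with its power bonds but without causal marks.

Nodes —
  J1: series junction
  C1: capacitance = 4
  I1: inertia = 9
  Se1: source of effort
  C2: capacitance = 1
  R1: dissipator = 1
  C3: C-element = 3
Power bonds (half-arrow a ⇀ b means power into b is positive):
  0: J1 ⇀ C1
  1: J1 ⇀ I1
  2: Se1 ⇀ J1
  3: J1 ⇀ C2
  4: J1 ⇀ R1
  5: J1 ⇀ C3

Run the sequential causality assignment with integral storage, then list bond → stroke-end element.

#0 stroke at J1
#1 stroke at I1
#2 stroke at J1
#3 stroke at J1
#4 stroke at J1
#5 stroke at J1

bond 2 →J1  (source Se1 imposes e)
bond 0 →J1  (C1 integral (e out))
bond 1 →I1  (I1 integral (f out))
bond 3 →J1  (1-jn J1 has f-setter on 1)
bond 4 →J1  (J1 flow already set via bond 1)
bond 5 →J1  (common-f at J1 fixed by 1)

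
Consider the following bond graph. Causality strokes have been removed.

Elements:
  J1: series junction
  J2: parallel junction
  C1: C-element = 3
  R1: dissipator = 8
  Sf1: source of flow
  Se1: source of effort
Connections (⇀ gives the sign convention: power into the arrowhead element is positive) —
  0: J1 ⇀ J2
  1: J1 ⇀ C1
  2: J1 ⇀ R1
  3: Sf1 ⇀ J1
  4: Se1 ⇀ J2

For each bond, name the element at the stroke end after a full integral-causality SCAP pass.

β0 |J1
β1 |J1
β2 |J1
β3 |Sf1
β4 |J2

bond 3 stroke at Sf1  (Sf1 (Sf) sets flow on bond)
bond 4 stroke at J2  (source Se1 imposes e)
bond 0 stroke at J1  (J1: bond 3 brought flow, rest push out)
bond 1 stroke at J1  (1-jn J1 has f-setter on 3)
bond 2 stroke at J1  (J1 flow already set via bond 3)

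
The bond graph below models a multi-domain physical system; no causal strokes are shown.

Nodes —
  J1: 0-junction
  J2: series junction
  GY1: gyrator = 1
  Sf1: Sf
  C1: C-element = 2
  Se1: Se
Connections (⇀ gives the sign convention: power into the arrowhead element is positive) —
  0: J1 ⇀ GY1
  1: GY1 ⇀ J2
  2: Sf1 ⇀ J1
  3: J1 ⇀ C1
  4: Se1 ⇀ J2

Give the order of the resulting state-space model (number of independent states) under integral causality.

b2 stroke at Sf1  (source Sf1 imposes f)
b4 stroke at J2  (Se1 (Se) sets effort on bond)
b1 stroke at GY1  (J2: last free bond brings flow in)
b0 stroke at GY1  (through GY1, causality inverts; strokes same side of GY1)
b3 stroke at J1  (J1: last free bond brings effort in)

1  (C1 all integral)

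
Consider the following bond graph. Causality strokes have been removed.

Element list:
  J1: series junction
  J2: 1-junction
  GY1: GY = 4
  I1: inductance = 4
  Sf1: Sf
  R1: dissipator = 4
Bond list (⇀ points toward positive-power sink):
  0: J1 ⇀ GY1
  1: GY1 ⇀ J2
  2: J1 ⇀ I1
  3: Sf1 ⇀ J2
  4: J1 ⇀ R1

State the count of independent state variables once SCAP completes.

b3 |Sf1  (Sf1 (Sf) sets flow on bond)
b1 |J2  (J2: bond 3 brought flow, rest push out)
b0 |J1  (through GY1, causality inverts; strokes same side of GY1)
b2 |I1  (I1 integral (f out))
b4 |J1  (1-jn J1 has f-setter on 2)

1  (I1 all integral)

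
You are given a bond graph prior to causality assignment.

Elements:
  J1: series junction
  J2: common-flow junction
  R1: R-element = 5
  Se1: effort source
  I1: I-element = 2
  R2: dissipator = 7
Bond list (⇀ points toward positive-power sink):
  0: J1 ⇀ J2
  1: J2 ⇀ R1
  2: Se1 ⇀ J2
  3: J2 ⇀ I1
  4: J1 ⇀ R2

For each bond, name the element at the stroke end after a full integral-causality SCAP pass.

bond 0 →J2
bond 1 →J2
bond 2 →J2
bond 3 →I1
bond 4 →J1

b2 stroke at J2  (source Se1 imposes e)
b3 stroke at I1  (I1 outputs flow p/I1)
b0 stroke at J2  (J2: bond 3 brought flow, rest push out)
b1 stroke at J2  (1-jn J2 has f-setter on 3)
b4 stroke at J1  (common-f at J1 fixed by 0)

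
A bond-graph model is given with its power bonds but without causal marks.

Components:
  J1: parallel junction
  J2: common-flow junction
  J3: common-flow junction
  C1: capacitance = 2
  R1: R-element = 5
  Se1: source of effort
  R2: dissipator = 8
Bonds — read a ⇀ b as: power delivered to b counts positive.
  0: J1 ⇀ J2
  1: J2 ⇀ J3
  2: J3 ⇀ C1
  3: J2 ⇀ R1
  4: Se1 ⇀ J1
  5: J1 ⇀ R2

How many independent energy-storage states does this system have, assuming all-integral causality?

1  (C1 all integral)

bond 4 |J1  (Se1: effort source, stroke at far end)
bond 0 |J2  (J1 effort already set via bond 4)
bond 5 |R2  (J1 effort already set via bond 4)
bond 2 |J3  (C1 integral (e out))
bond 1 |J2  (only one flow-in slot at J3)
bond 3 |R1  (closing 1-jn rule on J2)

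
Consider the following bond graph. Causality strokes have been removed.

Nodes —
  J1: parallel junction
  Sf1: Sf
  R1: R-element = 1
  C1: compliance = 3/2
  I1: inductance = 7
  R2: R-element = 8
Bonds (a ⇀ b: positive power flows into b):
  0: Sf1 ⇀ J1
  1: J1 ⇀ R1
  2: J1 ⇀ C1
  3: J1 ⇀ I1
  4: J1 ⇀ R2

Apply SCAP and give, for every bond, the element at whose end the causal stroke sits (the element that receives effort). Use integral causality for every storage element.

β0 stroke at Sf1  (Sf1 (Sf) sets flow on bond)
β2 stroke at J1  (prefer integral on C1)
β1 stroke at R1  (common-e at J1 fixed by 2)
β3 stroke at I1  (common-e at J1 fixed by 2)
β4 stroke at R2  (J1 effort already set via bond 2)

b0 →Sf1
b1 →R1
b2 →J1
b3 →I1
b4 →R2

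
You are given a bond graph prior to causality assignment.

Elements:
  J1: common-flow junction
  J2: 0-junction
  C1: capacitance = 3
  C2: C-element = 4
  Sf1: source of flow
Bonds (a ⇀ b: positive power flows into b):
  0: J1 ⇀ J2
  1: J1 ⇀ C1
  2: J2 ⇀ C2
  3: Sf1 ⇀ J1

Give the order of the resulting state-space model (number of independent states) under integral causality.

b3 →Sf1  (source Sf1 imposes f)
b0 →J1  (common-f at J1 fixed by 3)
b1 →J1  (J1 flow already set via bond 3)
b2 →J2  (closing 0-jn rule on J2)

2  (C1, C2 all integral)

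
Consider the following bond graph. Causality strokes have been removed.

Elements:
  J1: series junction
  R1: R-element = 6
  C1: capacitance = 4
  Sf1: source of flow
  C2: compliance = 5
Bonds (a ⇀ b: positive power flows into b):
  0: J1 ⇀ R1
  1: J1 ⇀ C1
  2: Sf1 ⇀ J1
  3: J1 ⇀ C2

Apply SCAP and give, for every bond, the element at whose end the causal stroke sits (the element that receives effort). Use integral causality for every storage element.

bond 2 stroke→Sf1  (Sf1: flow source, stroke at near end)
bond 0 stroke→J1  (J1 flow already set via bond 2)
bond 1 stroke→J1  (common-f at J1 fixed by 2)
bond 3 stroke→J1  (common-f at J1 fixed by 2)

β0 →J1
β1 →J1
β2 →Sf1
β3 →J1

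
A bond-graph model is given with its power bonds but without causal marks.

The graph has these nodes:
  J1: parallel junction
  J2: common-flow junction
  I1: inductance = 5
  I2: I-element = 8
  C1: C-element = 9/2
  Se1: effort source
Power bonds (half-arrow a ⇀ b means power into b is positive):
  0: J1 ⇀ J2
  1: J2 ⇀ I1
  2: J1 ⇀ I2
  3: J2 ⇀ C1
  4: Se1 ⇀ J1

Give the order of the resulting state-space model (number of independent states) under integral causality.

bond 4 stroke at J1  (source Se1 imposes e)
bond 0 stroke at J2  (J1 effort already set via bond 4)
bond 2 stroke at I2  (common-e at J1 fixed by 4)
bond 1 stroke at I1  (I1 outputs flow p/I1)
bond 3 stroke at J2  (1-jn J2 has f-setter on 1)

3  (C1, I1, I2 all integral)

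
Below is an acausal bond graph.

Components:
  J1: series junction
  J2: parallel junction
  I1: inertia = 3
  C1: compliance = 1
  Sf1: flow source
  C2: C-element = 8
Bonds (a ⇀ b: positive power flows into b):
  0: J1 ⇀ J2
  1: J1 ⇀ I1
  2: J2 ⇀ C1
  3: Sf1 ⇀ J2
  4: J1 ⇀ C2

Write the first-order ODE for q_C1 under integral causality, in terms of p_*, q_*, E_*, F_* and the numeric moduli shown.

#3 stroke at Sf1  (source Sf1 imposes f)
#1 stroke at I1  (I1 integral (f out))
#0 stroke at J1  (J1: bond 1 brought flow, rest push out)
#4 stroke at J1  (common-f at J1 fixed by 1)
#2 stroke at J2  (J2 needs exactly one e-in)

dq_C1/dt = F_Sf1 + p_I1/3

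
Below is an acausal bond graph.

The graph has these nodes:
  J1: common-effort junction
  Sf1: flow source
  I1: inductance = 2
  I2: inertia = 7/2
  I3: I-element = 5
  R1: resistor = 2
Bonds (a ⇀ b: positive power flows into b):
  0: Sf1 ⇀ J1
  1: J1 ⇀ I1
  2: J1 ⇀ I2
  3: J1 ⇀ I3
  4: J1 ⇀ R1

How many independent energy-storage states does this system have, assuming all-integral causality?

β0 stroke→Sf1  (Sf1 (Sf) sets flow on bond)
β1 stroke→I1  (I1 integral (f out))
β2 stroke→I2  (I2 integral (f out))
β3 stroke→I3  (prefer integral on I3)
β4 stroke→J1  (J1 needs exactly one e-in)

3  (I1, I2, I3 all integral)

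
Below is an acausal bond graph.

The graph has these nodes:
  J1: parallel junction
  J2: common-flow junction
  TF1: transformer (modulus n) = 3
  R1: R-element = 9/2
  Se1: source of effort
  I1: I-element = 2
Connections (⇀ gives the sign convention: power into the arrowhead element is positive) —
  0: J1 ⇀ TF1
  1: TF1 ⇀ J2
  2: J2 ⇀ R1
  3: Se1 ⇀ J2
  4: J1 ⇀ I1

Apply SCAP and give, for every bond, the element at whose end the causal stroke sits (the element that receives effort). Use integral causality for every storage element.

β0 →J1
β1 →TF1
β2 →J2
β3 →J2
β4 →I1

β3 stroke→J2  (Se1 (Se) sets effort on bond)
β4 stroke→I1  (I1 outputs flow p/I1)
β0 stroke→J1  (only one effort-in slot at J1)
β1 stroke→TF1  (through TF1, causality passes straight; one stroke at TF1)
β2 stroke→J2  (1-jn J2 has f-setter on 1)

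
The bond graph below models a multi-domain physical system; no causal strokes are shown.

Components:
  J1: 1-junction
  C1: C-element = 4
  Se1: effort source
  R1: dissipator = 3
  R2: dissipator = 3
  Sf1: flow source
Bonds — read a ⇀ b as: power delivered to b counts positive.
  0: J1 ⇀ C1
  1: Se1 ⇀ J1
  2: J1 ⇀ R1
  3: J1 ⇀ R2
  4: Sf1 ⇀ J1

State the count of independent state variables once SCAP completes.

#1 →J1  (Se1 (Se) sets effort on bond)
#4 →Sf1  (Sf1 fixes flow; stroke at Sf1)
#0 →J1  (J1 flow already set via bond 4)
#2 →J1  (J1: bond 4 brought flow, rest push out)
#3 →J1  (J1 flow already set via bond 4)

1  (C1 all integral)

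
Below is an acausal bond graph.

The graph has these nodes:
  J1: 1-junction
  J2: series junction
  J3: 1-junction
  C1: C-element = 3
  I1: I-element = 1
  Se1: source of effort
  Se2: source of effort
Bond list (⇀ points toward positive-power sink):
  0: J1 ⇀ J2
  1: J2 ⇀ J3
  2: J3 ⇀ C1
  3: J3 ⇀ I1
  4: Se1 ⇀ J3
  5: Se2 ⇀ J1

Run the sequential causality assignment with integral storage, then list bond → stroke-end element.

β4 |J3  (Se1 (Se) sets effort on bond)
β5 |J1  (Se2: effort source, stroke at far end)
β0 |J2  (J1: last free bond brings flow in)
β1 |J3  (J2: last free bond brings flow in)
β2 |J3  (C1: C, integral causality)
β3 |I1  (J3: last free bond brings flow in)

β0 →J2
β1 →J3
β2 →J3
β3 →I1
β4 →J3
β5 →J1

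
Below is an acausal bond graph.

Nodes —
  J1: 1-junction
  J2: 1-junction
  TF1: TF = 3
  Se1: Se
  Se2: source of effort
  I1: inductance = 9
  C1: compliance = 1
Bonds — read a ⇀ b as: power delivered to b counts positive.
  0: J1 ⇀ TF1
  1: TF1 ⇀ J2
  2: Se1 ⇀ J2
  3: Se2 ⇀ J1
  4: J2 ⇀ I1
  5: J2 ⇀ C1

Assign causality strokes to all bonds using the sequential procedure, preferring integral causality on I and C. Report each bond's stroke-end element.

b2 stroke→J2  (Se1: effort source, stroke at far end)
b3 stroke→J1  (source Se2 imposes e)
b0 stroke→TF1  (J1 needs exactly one f-in)
b1 stroke→J2  (TF TF1: opposite of bond 0)
b4 stroke→I1  (I1 outputs flow p/I1)
b5 stroke→J2  (common-f at J2 fixed by 4)

b0 →TF1
b1 →J2
b2 →J2
b3 →J1
b4 →I1
b5 →J2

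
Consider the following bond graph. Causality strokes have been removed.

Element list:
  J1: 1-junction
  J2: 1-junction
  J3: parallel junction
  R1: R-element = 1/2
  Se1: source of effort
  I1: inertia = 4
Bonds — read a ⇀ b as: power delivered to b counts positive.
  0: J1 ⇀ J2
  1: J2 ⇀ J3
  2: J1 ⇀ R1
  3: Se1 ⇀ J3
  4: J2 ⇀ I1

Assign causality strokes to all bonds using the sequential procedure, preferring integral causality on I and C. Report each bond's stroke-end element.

bond 3 stroke→J3  (source Se1 imposes e)
bond 1 stroke→J2  (0-jn J3 has e-setter on 3)
bond 4 stroke→I1  (prefer integral on I1)
bond 0 stroke→J2  (1-jn J2 has f-setter on 4)
bond 2 stroke→J1  (common-f at J1 fixed by 0)

bond 0 |J2
bond 1 |J2
bond 2 |J1
bond 3 |J3
bond 4 |I1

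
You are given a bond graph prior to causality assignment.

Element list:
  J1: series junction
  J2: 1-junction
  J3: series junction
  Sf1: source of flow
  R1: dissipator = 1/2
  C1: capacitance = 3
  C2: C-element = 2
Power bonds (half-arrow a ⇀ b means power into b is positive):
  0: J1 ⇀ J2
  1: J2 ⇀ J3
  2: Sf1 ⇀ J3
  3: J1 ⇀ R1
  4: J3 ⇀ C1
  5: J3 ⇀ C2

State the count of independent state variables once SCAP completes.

2  (C1, C2 all integral)

b2 stroke→Sf1  (Sf1 fixes flow; stroke at Sf1)
b1 stroke→J3  (J3: bond 2 brought flow, rest push out)
b4 stroke→J3  (1-jn J3 has f-setter on 2)
b5 stroke→J3  (1-jn J3 has f-setter on 2)
b0 stroke→J2  (common-f at J2 fixed by 1)
b3 stroke→J1  (J1 flow already set via bond 0)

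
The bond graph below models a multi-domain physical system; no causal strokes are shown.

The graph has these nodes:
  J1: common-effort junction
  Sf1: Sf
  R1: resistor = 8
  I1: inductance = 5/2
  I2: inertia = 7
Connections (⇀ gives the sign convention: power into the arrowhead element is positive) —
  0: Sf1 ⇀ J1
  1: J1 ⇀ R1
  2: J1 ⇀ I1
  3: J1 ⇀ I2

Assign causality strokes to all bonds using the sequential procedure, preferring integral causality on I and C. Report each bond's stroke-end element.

β0 →Sf1  (Sf1 (Sf) sets flow on bond)
β2 →I1  (I1 outputs flow p/I1)
β3 →I2  (I2 outputs flow p/I2)
β1 →J1  (closing 0-jn rule on J1)

b0 stroke→Sf1
b1 stroke→J1
b2 stroke→I1
b3 stroke→I2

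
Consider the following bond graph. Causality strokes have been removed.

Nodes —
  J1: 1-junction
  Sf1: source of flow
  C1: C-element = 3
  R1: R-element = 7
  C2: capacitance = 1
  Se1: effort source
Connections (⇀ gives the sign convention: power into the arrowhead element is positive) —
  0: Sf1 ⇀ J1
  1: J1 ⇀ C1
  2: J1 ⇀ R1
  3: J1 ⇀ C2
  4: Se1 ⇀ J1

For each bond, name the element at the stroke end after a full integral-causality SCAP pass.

#0 stroke at Sf1  (Sf1 (Sf) sets flow on bond)
#4 stroke at J1  (source Se1 imposes e)
#1 stroke at J1  (common-f at J1 fixed by 0)
#2 stroke at J1  (1-jn J1 has f-setter on 0)
#3 stroke at J1  (J1: bond 0 brought flow, rest push out)

#0 stroke at Sf1
#1 stroke at J1
#2 stroke at J1
#3 stroke at J1
#4 stroke at J1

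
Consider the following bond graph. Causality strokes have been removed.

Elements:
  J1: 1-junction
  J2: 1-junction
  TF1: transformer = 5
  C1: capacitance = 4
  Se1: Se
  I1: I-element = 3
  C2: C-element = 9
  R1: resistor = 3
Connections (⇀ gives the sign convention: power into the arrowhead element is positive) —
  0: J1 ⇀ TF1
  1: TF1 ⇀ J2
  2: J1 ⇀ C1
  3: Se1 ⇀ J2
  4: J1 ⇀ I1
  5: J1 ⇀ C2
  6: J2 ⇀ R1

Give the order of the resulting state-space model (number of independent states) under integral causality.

#3 →J2  (source Se1 imposes e)
#2 →J1  (C1 integral (e out))
#4 →I1  (I1 integral (f out))
#0 →J1  (J1: bond 4 brought flow, rest push out)
#5 →J1  (1-jn J1 has f-setter on 4)
#1 →TF1  (TF1: transformer flips bond 0)
#6 →J2  (common-f at J2 fixed by 1)

3  (C1, C2, I1 all integral)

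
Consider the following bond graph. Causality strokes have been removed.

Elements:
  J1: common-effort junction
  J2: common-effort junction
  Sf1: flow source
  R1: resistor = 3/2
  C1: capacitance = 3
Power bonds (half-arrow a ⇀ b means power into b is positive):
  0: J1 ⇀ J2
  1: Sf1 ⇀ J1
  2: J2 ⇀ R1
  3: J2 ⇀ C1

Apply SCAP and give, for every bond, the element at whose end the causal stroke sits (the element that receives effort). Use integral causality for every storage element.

β0 →J1
β1 →Sf1
β2 →R1
β3 →J2

b1 stroke at Sf1  (Sf1 (Sf) sets flow on bond)
b0 stroke at J1  (J1: last free bond brings effort in)
b3 stroke at J2  (C1: C, integral causality)
b2 stroke at R1  (0-jn J2 has e-setter on 3)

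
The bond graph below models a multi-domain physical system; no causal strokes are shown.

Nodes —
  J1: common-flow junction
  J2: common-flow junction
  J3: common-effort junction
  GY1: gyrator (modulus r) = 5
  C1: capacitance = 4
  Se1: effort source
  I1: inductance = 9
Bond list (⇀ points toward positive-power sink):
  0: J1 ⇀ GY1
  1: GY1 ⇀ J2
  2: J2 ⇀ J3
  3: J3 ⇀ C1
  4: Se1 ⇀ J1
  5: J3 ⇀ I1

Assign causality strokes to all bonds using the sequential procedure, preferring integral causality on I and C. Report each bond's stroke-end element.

β4 stroke at J1  (Se1 fixes effort; stroke away)
β0 stroke at GY1  (J1: last free bond brings flow in)
β1 stroke at GY1  (GY1: gyrator matches bond 0)
β2 stroke at J2  (1-jn J2 has f-setter on 1)
β3 stroke at J3  (C1 outputs effort q/C1)
β5 stroke at I1  (J3: bond 3 brought effort, rest push out)

bond 0 stroke→GY1
bond 1 stroke→GY1
bond 2 stroke→J2
bond 3 stroke→J3
bond 4 stroke→J1
bond 5 stroke→I1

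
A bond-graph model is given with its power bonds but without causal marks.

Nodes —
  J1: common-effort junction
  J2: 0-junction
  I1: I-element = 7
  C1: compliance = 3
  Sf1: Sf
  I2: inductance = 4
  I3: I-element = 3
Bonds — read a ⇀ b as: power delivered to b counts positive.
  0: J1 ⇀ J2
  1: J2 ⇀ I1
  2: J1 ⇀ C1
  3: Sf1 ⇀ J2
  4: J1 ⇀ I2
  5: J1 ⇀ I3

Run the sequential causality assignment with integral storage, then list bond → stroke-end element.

#3 stroke→Sf1  (Sf1 fixes flow; stroke at Sf1)
#1 stroke→I1  (I1 outputs flow p/I1)
#0 stroke→J2  (closing 0-jn rule on J2)
#2 stroke→J1  (C1: C, integral causality)
#4 stroke→I2  (common-e at J1 fixed by 2)
#5 stroke→I3  (J1: bond 2 brought effort, rest push out)

β0 stroke at J2
β1 stroke at I1
β2 stroke at J1
β3 stroke at Sf1
β4 stroke at I2
β5 stroke at I3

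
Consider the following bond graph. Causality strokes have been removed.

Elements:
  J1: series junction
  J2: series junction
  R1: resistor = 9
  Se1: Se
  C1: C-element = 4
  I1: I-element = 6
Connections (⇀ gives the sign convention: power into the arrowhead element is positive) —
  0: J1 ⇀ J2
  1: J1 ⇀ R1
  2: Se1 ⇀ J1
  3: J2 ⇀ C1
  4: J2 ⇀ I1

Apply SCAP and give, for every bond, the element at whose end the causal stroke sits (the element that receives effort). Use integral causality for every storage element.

b0 stroke at J2
b1 stroke at J1
b2 stroke at J1
b3 stroke at J2
b4 stroke at I1

β2 |J1  (source Se1 imposes e)
β3 |J2  (prefer integral on C1)
β4 |I1  (I1: I, integral causality)
β0 |J2  (1-jn J2 has f-setter on 4)
β1 |J1  (J1: bond 0 brought flow, rest push out)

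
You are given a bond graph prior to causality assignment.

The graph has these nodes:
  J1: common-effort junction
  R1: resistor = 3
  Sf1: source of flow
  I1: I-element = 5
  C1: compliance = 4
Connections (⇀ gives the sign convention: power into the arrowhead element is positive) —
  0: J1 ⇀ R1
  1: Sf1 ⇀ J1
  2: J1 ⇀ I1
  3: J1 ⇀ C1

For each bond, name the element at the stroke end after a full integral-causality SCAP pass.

β1 stroke→Sf1  (source Sf1 imposes f)
β2 stroke→I1  (prefer integral on I1)
β3 stroke→J1  (C1 outputs effort q/C1)
β0 stroke→R1  (J1 effort already set via bond 3)

bond 0 →R1
bond 1 →Sf1
bond 2 →I1
bond 3 →J1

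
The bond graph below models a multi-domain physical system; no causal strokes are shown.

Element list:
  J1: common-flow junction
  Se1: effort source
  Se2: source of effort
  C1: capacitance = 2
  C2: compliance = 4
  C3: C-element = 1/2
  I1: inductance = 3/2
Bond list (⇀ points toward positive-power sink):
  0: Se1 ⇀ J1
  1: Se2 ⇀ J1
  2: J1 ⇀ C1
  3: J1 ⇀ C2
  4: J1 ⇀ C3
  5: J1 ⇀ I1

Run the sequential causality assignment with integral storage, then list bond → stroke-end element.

b0 →J1
b1 →J1
b2 →J1
b3 →J1
b4 →J1
b5 →I1

b0 |J1  (Se1 (Se) sets effort on bond)
b1 |J1  (Se2 (Se) sets effort on bond)
b2 |J1  (C1 integral (e out))
b3 |J1  (C2 outputs effort q/C2)
b4 |J1  (prefer integral on C3)
b5 |I1  (closing 1-jn rule on J1)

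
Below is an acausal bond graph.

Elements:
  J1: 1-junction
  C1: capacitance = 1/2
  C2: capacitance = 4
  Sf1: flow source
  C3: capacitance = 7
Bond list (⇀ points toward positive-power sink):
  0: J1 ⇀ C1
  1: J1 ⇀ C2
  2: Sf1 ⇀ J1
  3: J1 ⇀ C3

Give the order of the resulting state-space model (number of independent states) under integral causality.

bond 2 stroke at Sf1  (Sf1 fixes flow; stroke at Sf1)
bond 0 stroke at J1  (J1: bond 2 brought flow, rest push out)
bond 1 stroke at J1  (J1: bond 2 brought flow, rest push out)
bond 3 stroke at J1  (common-f at J1 fixed by 2)

3  (C1, C2, C3 all integral)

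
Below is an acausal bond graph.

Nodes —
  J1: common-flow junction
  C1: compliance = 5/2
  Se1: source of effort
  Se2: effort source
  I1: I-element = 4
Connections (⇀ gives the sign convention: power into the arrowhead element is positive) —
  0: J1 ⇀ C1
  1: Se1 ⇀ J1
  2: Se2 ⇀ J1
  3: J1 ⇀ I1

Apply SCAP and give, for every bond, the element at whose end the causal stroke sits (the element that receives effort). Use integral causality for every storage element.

b0 |J1
b1 |J1
b2 |J1
b3 |I1

#1 stroke→J1  (Se1 (Se) sets effort on bond)
#2 stroke→J1  (Se2 fixes effort; stroke away)
#0 stroke→J1  (C1 outputs effort q/C1)
#3 stroke→I1  (J1 needs exactly one f-in)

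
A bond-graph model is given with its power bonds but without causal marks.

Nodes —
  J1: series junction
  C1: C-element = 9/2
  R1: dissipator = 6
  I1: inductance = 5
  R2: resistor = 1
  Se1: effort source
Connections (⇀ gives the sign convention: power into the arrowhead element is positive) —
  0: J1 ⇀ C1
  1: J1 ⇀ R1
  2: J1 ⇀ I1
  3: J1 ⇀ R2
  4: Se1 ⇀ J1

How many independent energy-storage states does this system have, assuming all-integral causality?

2  (C1, I1 all integral)

#4 stroke at J1  (Se1 fixes effort; stroke away)
#0 stroke at J1  (C1: C, integral causality)
#2 stroke at I1  (I1: I, integral causality)
#1 stroke at J1  (J1: bond 2 brought flow, rest push out)
#3 stroke at J1  (J1: bond 2 brought flow, rest push out)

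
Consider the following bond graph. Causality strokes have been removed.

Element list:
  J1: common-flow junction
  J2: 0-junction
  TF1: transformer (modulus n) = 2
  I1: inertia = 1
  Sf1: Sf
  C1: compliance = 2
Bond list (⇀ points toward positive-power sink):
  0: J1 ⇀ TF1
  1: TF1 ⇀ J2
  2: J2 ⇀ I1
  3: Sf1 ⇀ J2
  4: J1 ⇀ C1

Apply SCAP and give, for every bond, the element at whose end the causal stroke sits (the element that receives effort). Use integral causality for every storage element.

b3 |Sf1  (Sf1 fixes flow; stroke at Sf1)
b2 |I1  (prefer integral on I1)
b1 |J2  (J2 needs exactly one e-in)
b0 |TF1  (TF1 one-in-one-out from 1)
b4 |J1  (J1: bond 0 brought flow, rest push out)

b0 stroke→TF1
b1 stroke→J2
b2 stroke→I1
b3 stroke→Sf1
b4 stroke→J1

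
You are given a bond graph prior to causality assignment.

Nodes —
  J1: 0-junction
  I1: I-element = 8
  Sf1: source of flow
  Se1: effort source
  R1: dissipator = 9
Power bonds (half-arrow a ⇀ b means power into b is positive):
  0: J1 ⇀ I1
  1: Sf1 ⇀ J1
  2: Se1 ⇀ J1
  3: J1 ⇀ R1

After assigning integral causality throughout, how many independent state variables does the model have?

1  (I1 all integral)

β1 →Sf1  (Sf1: flow source, stroke at near end)
β2 →J1  (Se1 (Se) sets effort on bond)
β0 →I1  (common-e at J1 fixed by 2)
β3 →R1  (common-e at J1 fixed by 2)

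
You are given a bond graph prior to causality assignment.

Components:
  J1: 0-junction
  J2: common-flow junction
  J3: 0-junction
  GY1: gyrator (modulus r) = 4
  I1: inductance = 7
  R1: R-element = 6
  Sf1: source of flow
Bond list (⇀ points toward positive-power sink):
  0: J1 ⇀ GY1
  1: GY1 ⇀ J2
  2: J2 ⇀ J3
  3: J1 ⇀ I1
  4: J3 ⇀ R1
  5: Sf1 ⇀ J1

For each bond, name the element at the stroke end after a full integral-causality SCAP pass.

#5 →Sf1  (source Sf1 imposes f)
#3 →I1  (I1: I, integral causality)
#0 →J1  (only one effort-in slot at J1)
#1 →J2  (GY1 both-in/both-out from 0)
#2 →J3  (only one flow-in slot at J2)
#4 →R1  (common-e at J3 fixed by 2)

b0 stroke→J1
b1 stroke→J2
b2 stroke→J3
b3 stroke→I1
b4 stroke→R1
b5 stroke→Sf1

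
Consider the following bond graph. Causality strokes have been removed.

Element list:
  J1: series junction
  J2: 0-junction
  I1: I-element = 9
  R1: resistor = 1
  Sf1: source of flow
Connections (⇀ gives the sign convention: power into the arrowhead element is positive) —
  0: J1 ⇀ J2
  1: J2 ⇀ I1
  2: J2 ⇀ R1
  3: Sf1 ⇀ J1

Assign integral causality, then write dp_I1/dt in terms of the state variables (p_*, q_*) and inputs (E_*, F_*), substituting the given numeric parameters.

β3 →Sf1  (Sf1 fixes flow; stroke at Sf1)
β0 →J1  (J1: bond 3 brought flow, rest push out)
β1 →I1  (prefer integral on I1)
β2 →J2  (J2: last free bond brings effort in)

dp_I1/dt = F_Sf1 - p_I1/9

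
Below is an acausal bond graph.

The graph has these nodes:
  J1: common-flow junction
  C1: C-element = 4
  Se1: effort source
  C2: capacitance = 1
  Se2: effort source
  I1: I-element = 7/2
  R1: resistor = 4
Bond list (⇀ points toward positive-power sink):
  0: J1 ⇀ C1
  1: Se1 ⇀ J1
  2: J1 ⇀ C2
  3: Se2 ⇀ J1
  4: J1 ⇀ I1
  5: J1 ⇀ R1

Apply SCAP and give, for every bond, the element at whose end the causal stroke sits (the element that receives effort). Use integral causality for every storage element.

b0 →J1
b1 →J1
b2 →J1
b3 →J1
b4 →I1
b5 →J1

#1 stroke→J1  (source Se1 imposes e)
#3 stroke→J1  (Se2: effort source, stroke at far end)
#0 stroke→J1  (prefer integral on C1)
#2 stroke→J1  (prefer integral on C2)
#4 stroke→I1  (I1 outputs flow p/I1)
#5 stroke→J1  (1-jn J1 has f-setter on 4)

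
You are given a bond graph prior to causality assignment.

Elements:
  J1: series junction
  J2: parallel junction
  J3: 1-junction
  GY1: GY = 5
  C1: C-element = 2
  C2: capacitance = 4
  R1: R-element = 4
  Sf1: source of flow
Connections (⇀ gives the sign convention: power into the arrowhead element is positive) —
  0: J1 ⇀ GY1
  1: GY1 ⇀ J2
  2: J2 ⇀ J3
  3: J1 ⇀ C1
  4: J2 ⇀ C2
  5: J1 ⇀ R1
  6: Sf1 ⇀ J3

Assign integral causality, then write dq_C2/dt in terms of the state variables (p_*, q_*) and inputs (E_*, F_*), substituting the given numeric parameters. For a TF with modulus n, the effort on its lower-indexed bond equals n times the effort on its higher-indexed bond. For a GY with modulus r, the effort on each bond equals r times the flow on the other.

#6 →Sf1  (Sf1 fixes flow; stroke at Sf1)
#2 →J3  (1-jn J3 has f-setter on 6)
#3 →J1  (prefer integral on C1)
#4 →J2  (C2 outputs effort q/C2)
#1 →GY1  (0-jn J2 has e-setter on 4)
#0 →GY1  (GY1 both-in/both-out from 1)
#5 →J1  (J1 flow already set via bond 0)

dq_C2/dt = -F_Sf1 - q_C1/10 - q_C2/25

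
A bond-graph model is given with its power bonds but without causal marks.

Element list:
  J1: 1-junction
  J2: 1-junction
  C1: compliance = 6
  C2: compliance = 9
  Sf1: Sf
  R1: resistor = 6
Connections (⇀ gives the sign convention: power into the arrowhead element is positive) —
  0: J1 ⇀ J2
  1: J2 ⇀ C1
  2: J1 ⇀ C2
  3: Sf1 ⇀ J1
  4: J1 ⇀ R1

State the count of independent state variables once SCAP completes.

bond 3 stroke at Sf1  (Sf1 fixes flow; stroke at Sf1)
bond 0 stroke at J1  (J1: bond 3 brought flow, rest push out)
bond 2 stroke at J1  (J1 flow already set via bond 3)
bond 4 stroke at J1  (common-f at J1 fixed by 3)
bond 1 stroke at J2  (common-f at J2 fixed by 0)

2  (C1, C2 all integral)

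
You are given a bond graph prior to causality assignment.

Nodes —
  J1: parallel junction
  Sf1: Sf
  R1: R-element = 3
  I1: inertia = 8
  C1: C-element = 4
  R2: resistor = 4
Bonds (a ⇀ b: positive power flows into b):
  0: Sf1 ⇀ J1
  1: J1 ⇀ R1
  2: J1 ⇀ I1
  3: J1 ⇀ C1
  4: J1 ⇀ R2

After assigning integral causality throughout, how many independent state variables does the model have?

2  (C1, I1 all integral)

β0 stroke→Sf1  (Sf1: flow source, stroke at near end)
β2 stroke→I1  (I1: I, integral causality)
β3 stroke→J1  (C1 integral (e out))
β1 stroke→R1  (J1 effort already set via bond 3)
β4 stroke→R2  (J1: bond 3 brought effort, rest push out)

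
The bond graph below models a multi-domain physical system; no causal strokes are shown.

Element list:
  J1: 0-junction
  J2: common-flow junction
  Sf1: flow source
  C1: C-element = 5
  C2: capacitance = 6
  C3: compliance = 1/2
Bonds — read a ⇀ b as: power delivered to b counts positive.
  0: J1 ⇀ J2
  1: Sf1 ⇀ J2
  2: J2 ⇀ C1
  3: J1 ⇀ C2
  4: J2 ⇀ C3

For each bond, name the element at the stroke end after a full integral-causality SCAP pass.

bond 0 |J2
bond 1 |Sf1
bond 2 |J2
bond 3 |J1
bond 4 |J2

b1 |Sf1  (Sf1 (Sf) sets flow on bond)
b0 |J2  (J2: bond 1 brought flow, rest push out)
b2 |J2  (J2: bond 1 brought flow, rest push out)
b4 |J2  (J2 flow already set via bond 1)
b3 |J1  (J1 needs exactly one e-in)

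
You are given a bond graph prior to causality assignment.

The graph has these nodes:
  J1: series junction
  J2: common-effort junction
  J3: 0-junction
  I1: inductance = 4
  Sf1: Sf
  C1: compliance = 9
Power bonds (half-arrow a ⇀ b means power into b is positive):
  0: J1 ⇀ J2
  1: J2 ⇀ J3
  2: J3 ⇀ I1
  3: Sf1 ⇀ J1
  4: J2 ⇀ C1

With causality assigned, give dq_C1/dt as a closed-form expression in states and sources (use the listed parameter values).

b3 stroke at Sf1  (Sf1 fixes flow; stroke at Sf1)
b0 stroke at J1  (J1 flow already set via bond 3)
b2 stroke at I1  (I1 integral (f out))
b1 stroke at J3  (closing 0-jn rule on J3)
b4 stroke at J2  (J2 needs exactly one e-in)

dq_C1/dt = F_Sf1 - p_I1/4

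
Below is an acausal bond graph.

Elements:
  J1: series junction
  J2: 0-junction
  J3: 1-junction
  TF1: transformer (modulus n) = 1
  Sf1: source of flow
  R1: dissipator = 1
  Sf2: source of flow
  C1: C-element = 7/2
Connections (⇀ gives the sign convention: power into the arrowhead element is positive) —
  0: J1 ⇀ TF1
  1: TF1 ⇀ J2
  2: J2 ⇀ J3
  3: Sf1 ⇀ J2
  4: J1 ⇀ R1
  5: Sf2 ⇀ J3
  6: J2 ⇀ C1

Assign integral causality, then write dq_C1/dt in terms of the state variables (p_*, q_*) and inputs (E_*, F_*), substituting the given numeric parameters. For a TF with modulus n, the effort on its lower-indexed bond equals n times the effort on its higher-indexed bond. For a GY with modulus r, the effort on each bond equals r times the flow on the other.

b3 stroke→Sf1  (Sf1: flow source, stroke at near end)
b5 stroke→Sf2  (source Sf2 imposes f)
b2 stroke→J3  (1-jn J3 has f-setter on 5)
b6 stroke→J2  (C1: C, integral causality)
b1 stroke→TF1  (common-e at J2 fixed by 6)
b0 stroke→J1  (TF1: transformer flips bond 1)
b4 stroke→R1  (J1: last free bond brings flow in)

dq_C1/dt = F_Sf1 - F_Sf2 - 2*q_C1/7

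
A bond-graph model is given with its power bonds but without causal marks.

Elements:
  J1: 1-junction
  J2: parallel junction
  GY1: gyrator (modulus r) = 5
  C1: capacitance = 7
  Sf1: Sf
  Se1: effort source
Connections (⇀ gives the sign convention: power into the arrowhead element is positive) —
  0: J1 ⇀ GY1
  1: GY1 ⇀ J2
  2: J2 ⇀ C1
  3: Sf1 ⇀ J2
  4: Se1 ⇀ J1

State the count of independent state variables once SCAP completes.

β3 →Sf1  (Sf1 (Sf) sets flow on bond)
β4 →J1  (Se1: effort source, stroke at far end)
β0 →GY1  (J1: last free bond brings flow in)
β1 →GY1  (GY1: gyrator matches bond 0)
β2 →J2  (J2: last free bond brings effort in)

1  (C1 all integral)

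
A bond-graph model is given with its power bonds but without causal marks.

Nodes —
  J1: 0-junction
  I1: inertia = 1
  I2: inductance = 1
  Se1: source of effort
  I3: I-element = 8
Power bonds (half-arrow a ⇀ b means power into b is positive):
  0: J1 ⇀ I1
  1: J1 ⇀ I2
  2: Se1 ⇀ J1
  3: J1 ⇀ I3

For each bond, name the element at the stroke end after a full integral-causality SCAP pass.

bond 0 →I1
bond 1 →I2
bond 2 →J1
bond 3 →I3

β2 stroke at J1  (Se1: effort source, stroke at far end)
β0 stroke at I1  (J1: bond 2 brought effort, rest push out)
β1 stroke at I2  (0-jn J1 has e-setter on 2)
β3 stroke at I3  (J1: bond 2 brought effort, rest push out)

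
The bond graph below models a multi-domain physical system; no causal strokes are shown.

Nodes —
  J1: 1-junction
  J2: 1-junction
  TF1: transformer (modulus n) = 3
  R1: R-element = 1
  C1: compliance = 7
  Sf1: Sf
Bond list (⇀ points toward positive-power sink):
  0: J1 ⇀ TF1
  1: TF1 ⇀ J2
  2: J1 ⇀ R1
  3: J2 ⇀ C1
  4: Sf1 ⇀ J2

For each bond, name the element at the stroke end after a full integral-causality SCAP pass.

bond 0 stroke at TF1
bond 1 stroke at J2
bond 2 stroke at J1
bond 3 stroke at J2
bond 4 stroke at Sf1

#4 →Sf1  (Sf1 fixes flow; stroke at Sf1)
#1 →J2  (1-jn J2 has f-setter on 4)
#3 →J2  (common-f at J2 fixed by 4)
#0 →TF1  (through TF1, causality passes straight; one stroke at TF1)
#2 →J1  (J1: bond 0 brought flow, rest push out)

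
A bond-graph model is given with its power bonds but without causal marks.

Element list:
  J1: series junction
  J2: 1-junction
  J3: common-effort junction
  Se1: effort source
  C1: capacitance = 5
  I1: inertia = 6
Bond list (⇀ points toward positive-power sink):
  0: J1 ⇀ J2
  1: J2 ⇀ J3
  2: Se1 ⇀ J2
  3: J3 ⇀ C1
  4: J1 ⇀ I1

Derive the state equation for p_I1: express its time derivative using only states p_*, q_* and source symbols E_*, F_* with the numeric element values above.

dp_I1/dt = E_Se1 - q_C1/5

#2 |J2  (source Se1 imposes e)
#3 |J3  (prefer integral on C1)
#1 |J2  (J3 effort already set via bond 3)
#0 |J1  (closing 1-jn rule on J2)
#4 |I1  (J1: last free bond brings flow in)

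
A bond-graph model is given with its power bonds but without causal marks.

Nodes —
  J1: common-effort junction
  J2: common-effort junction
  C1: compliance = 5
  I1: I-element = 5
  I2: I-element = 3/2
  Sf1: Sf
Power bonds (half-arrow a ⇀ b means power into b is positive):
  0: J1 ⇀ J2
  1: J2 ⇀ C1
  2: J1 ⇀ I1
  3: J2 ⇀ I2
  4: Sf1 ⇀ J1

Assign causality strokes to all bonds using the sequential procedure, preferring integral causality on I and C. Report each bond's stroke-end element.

b0 |J1
b1 |J2
b2 |I1
b3 |I2
b4 |Sf1

bond 4 stroke at Sf1  (source Sf1 imposes f)
bond 1 stroke at J2  (C1 outputs effort q/C1)
bond 0 stroke at J1  (0-jn J2 has e-setter on 1)
bond 3 stroke at I2  (common-e at J2 fixed by 1)
bond 2 stroke at I1  (common-e at J1 fixed by 0)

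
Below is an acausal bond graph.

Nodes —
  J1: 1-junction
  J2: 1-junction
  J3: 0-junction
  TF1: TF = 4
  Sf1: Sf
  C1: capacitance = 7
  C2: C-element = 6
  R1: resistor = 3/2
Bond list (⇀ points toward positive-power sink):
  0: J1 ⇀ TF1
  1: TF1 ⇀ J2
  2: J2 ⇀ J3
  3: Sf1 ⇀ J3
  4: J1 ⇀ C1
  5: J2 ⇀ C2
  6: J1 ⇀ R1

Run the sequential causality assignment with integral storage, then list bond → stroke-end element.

bond 3 stroke at Sf1  (Sf1 fixes flow; stroke at Sf1)
bond 2 stroke at J3  (J3 needs exactly one e-in)
bond 1 stroke at J2  (common-f at J2 fixed by 2)
bond 5 stroke at J2  (J2: bond 2 brought flow, rest push out)
bond 0 stroke at TF1  (TF1 one-in-one-out from 1)
bond 4 stroke at J1  (J1 flow already set via bond 0)
bond 6 stroke at J1  (1-jn J1 has f-setter on 0)

#0 →TF1
#1 →J2
#2 →J3
#3 →Sf1
#4 →J1
#5 →J2
#6 →J1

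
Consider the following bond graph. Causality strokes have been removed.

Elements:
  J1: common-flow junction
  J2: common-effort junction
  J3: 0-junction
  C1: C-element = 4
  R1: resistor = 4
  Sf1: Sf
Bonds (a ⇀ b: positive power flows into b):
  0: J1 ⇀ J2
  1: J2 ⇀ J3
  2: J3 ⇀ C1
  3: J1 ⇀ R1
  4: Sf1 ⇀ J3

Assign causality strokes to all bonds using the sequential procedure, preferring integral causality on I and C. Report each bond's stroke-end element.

bond 0 stroke at J1
bond 1 stroke at J2
bond 2 stroke at J3
bond 3 stroke at R1
bond 4 stroke at Sf1

b4 |Sf1  (Sf1: flow source, stroke at near end)
b2 |J3  (C1 integral (e out))
b1 |J2  (0-jn J3 has e-setter on 2)
b0 |J1  (common-e at J2 fixed by 1)
b3 |R1  (only one flow-in slot at J1)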